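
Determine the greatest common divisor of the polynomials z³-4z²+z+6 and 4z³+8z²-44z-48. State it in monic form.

By polynomial division,
  z³-4z²+z+6 = (1/4)(4z³+8z²-44z-48) + (-6z²+12z+18)
  4z³+8z²-44z-48 = (-(2/3)z-8/3)(-6z²+12z+18) + (0)
Last nonzero remainder: -6z²+12z+18. Dividing through by -6 gives the monic gcd z²-2z-3.

z²-2z-3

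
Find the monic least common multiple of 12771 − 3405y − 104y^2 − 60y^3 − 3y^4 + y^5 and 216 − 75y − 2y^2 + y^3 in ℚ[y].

Apply the Euclidean algorithm:
  y^5 − 3y^4 − 60y^3 − 104y^2 − 3405y + 12771 = (y^2 − y + 13)(y^3 − 2y^2 − 75y + 216) + (−369y^2 − 2214y + 9963)
  y^3 − 2y^2 − 75y + 216 = (−(1/369)y + 8/369)(−369y^2 − 2214y + 9963) + (0)
Last nonzero remainder: −369y^2 − 2214y + 9963. Dividing through by −369 gives the monic gcd y^2 + 6y − 27.
Then lcm(f, g) = f·g / gcd(f, g); expanding and making the result monic gives the answer.

−102168 + 40011y − 2573y^2 + 376y^3 − 36y^4 − 11y^5 + y^6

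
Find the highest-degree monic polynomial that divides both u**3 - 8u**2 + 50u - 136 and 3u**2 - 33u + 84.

u - 4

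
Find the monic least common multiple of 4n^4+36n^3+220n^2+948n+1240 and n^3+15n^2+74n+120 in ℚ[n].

n^6+19n^5+169n^4+1003n^3+4000n^2+8788n+7440

Apply the Euclidean algorithm:
  4n^4+36n^3+220n^2+948n+1240 = (4n−24)(n^3+15n^2+74n+120) + (284n^2+2244n+4120)
  n^3+15n^2+74n+120 = ((1/284)n+126/5041)(284n^2+2244n+4120) + ((17160/5041)n+85800/5041)
  284n^2+2244n+4120 = ((357911/4290)n+519223/2145)((17160/5041)n+85800/5041) + (0)
Last nonzero remainder: (17160/5041)n+85800/5041. Dividing through by 17160/5041 gives the monic gcd n+5.
Then lcm(f, g) = f·g / gcd(f, g); expanding and making the result monic gives the answer.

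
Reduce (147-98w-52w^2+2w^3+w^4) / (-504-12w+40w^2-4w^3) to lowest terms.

By polynomial division,
  w^4+2w^3-52w^2-98w+147 = (-(1/4)w-3)(-4w^3+40w^2-12w-504) + (65w^2-260w-1365)
  -4w^3+40w^2-12w-504 = (-(4/65)w+24/65)(65w^2-260w-1365) + (0)
Last nonzero remainder: 65w^2-260w-1365. Dividing through by 65 gives the monic gcd w^2-4w-21.
Cancel w^2-4w-21 from numerator and denominator to get the reduced form.

(7-6w-w^2)/(-24+4w)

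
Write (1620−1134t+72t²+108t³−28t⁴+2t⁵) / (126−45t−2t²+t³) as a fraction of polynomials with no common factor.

(90−18t−10t²+2t³)/(7+t)

By polynomial division,
  2t⁵−28t⁴+108t³+72t²−1134t+1620 = (2t²−24t+150)(t³−2t²−45t+126) + (−960t²+8640t−17280)
  t³−2t²−45t+126 = (−(1/960)t−7/960)(−960t²+8640t−17280) + (0)
Last nonzero remainder: −960t²+8640t−17280. Dividing through by −960 gives the monic gcd t²−9t+18.
Cancel t²−9t+18 from numerator and denominator to get the reduced form.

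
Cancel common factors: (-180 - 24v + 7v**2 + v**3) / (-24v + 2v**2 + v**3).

Repeated division with remainder:
  v**3 + 7v**2 - 24v - 180 = (v**3 + 2v**2 - 24v) + (5v**2 - 180)
  v**3 + 2v**2 - 24v = ((1/5)v + 2/5)(5v**2 - 180) + (12v + 72)
  5v**2 - 180 = ((5/12)v - 5/2)(12v + 72) + (0)
Last nonzero remainder: 12v + 72. Dividing through by 12 gives the monic gcd v + 6.
Cancel v + 6 from numerator and denominator to get the reduced form.

(-30 + v + v**2)/(-4v + v**2)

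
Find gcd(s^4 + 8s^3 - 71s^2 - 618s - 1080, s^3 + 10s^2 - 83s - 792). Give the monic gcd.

By polynomial division,
  s^4 + 8s^3 - 71s^2 - 618s - 1080 = (s - 2)(s^3 + 10s^2 - 83s - 792) + (32s^2 + 8s - 2664)
  s^3 + 10s^2 - 83s - 792 = ((1/32)s + 39/128)(32s^2 + 8s - 2664) + (-(35/16)s + 315/16)
  32s^2 + 8s - 2664 = (-(512/35)s - 4736/35)(-(35/16)s + 315/16) + (0)
Last nonzero remainder: -(35/16)s + 315/16. Dividing through by -35/16 gives the monic gcd s - 9.

s - 9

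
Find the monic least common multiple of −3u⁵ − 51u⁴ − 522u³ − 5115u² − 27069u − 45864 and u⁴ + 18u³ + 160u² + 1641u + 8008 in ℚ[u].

Euclidean algorithm in ℚ[u]:
  −3u⁵ − 51u⁴ − 522u³ − 5115u² − 27069u − 45864 = (−3u + 3)(u⁴ + 18u³ + 160u² + 1641u + 8008) + (−96u³ − 672u² − 7968u − 69888)
  u⁴ + 18u³ + 160u² + 1641u + 8008 = (−(1/96)u − 11/96)(−96u³ − 672u² − 7968u − 69888) + (0)
Last nonzero remainder: −96u³ − 672u² − 7968u − 69888. Dividing through by −96 gives the monic gcd u³ + 7u² + 83u + 728.
Then lcm(f, g) = f·g / gcd(f, g); expanding and making the result monic gives the answer.

u⁶ + 28u⁵ + 361u⁴ + 3619u³ + 27778u² + 114541u + 168168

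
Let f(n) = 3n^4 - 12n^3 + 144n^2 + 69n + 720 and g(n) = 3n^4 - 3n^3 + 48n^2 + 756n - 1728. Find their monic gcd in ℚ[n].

n^2 - 5n + 48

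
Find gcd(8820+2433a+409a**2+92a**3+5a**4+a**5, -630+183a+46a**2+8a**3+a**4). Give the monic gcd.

45+3a+a**2

Repeated division with remainder:
  a**5+5a**4+92a**3+409a**2+2433a+8820 = (a-3)(a**4+8a**3+46a**2+183a-630) + (70a**3+364a**2+3612a+6930)
  a**4+8a**3+46a**2+183a-630 = ((1/70)a+1/25)(70a**3+364a**2+3612a+6930) + (-(504/25)a**2-(1512/25)a-4536/5)
  70a**3+364a**2+3612a+6930 = (-(125/36)a-275/36)(-(504/25)a**2-(1512/25)a-4536/5) + (0)
Last nonzero remainder: -(504/25)a**2-(1512/25)a-4536/5. Dividing through by -504/25 gives the monic gcd a**2+3a+45.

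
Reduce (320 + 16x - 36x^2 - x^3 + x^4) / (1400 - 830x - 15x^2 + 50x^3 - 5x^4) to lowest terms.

(16 - x^2)/(70 - 45x + 5x^2)

By polynomial division,
  x^4 - x^3 - 36x^2 + 16x + 320 = (-1/5)(-5x^4 + 50x^3 - 15x^2 - 830x + 1400) + (9x^3 - 39x^2 - 150x + 600)
  -5x^4 + 50x^3 - 15x^2 - 830x + 1400 = (-(5/9)x + 85/27)(9x^3 - 39x^2 - 150x + 600) + ((220/9)x^2 - (220/9)x - 4400/9)
  9x^3 - 39x^2 - 150x + 600 = ((81/220)x - 27/22)((220/9)x^2 - (220/9)x - 4400/9) + (0)
Last nonzero remainder: (220/9)x^2 - (220/9)x - 4400/9. Dividing through by 220/9 gives the monic gcd x^2 - x - 20.
Cancel x^2 - x - 20 from numerator and denominator to get the reduced form.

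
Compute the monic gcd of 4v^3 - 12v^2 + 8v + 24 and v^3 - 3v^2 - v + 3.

v + 1

Repeated division with remainder:
  4v^3 - 12v^2 + 8v + 24 = (4)(v^3 - 3v^2 - v + 3) + (12v + 12)
  v^3 - 3v^2 - v + 3 = ((1/12)v^2 - (1/3)v + 1/4)(12v + 12) + (0)
Last nonzero remainder: 12v + 12. Dividing through by 12 gives the monic gcd v + 1.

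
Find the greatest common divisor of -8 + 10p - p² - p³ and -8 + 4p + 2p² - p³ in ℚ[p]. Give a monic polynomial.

Apply the Euclidean algorithm:
  -p³ - p² + 10p - 8 = (-p³ + 2p² + 4p - 8) + (-3p² + 6p)
  -p³ + 2p² + 4p - 8 = ((1/3)p)(-3p² + 6p) + (4p - 8)
  -3p² + 6p = (-(3/4)p)(4p - 8) + (0)
Last nonzero remainder: 4p - 8. Dividing through by 4 gives the monic gcd p - 2.

-2 + p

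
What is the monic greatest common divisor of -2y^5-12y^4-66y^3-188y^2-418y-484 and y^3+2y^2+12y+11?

y^2+y+11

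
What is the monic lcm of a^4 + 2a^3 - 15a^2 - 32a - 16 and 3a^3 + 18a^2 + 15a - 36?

Apply the Euclidean algorithm:
  a^4 + 2a^3 - 15a^2 - 32a - 16 = ((1/3)a - 4/3)(3a^3 + 18a^2 + 15a - 36) + (4a^2 - 64)
  3a^3 + 18a^2 + 15a - 36 = ((3/4)a + 9/2)(4a^2 - 64) + (63a + 252)
  4a^2 - 64 = ((4/63)a - 16/63)(63a + 252) + (0)
Last nonzero remainder: 63a + 252. Dividing through by 63 gives the monic gcd a + 4.
Then lcm(f, g) = f·g / gcd(f, g); expanding and making the result monic gives the answer.

a^6 + 4a^5 - 14a^4 - 68a^3 - 35a^2 + 64a + 48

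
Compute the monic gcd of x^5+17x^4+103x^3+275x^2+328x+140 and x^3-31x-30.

x^2+6x+5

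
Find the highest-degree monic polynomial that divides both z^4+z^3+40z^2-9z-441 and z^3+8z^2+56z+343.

z^2+z+49

Apply the Euclidean algorithm:
  z^4+z^3+40z^2-9z-441 = (z-7)(z^3+8z^2+56z+343) + (40z^2+40z+1960)
  z^3+8z^2+56z+343 = ((1/40)z+7/40)(40z^2+40z+1960) + (0)
Last nonzero remainder: 40z^2+40z+1960. Dividing through by 40 gives the monic gcd z^2+z+49.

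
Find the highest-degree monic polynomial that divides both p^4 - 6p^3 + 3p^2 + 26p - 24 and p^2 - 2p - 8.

Repeated division with remainder:
  p^4 - 6p^3 + 3p^2 + 26p - 24 = (p^2 - 4p + 3)(p^2 - 2p - 8) + (0)
The last nonzero remainder p^2 - 2p - 8 is already monic.

p^2 - 2p - 8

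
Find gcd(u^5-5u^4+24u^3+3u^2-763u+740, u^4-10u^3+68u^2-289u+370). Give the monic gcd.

u^3-8u^2+52u-185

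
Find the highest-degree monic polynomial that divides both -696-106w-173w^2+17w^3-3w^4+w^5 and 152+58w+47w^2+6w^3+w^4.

Apply the Euclidean algorithm:
  w^5-3w^4+17w^3-173w^2-106w-696 = (w-9)(w^4+6w^3+47w^2+58w+152) + (24w^3+192w^2+264w+672)
  w^4+6w^3+47w^2+58w+152 = ((1/24)w-1/12)(24w^3+192w^2+264w+672) + (52w^2+52w+208)
  24w^3+192w^2+264w+672 = ((6/13)w+42/13)(52w^2+52w+208) + (0)
Last nonzero remainder: 52w^2+52w+208. Dividing through by 52 gives the monic gcd w^2+w+4.

4+w+w^2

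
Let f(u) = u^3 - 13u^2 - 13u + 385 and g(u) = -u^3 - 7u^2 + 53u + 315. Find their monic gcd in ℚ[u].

u^2 - 2u - 35

Euclidean algorithm in ℚ[u]:
  u^3 - 13u^2 - 13u + 385 = (-1)(-u^3 - 7u^2 + 53u + 315) + (-20u^2 + 40u + 700)
  -u^3 - 7u^2 + 53u + 315 = ((1/20)u + 9/20)(-20u^2 + 40u + 700) + (0)
Last nonzero remainder: -20u^2 + 40u + 700. Dividing through by -20 gives the monic gcd u^2 - 2u - 35.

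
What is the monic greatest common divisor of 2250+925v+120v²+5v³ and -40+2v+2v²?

Repeated division with remainder:
  5v³+120v²+925v+2250 = ((5/2)v+115/2)(2v²+2v-40) + (910v+4550)
  2v²+2v-40 = ((1/455)v-4/455)(910v+4550) + (0)
Last nonzero remainder: 910v+4550. Dividing through by 910 gives the monic gcd v+5.

5+v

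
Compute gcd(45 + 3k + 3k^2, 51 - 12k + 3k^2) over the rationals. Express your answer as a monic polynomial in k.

1

Repeated division with remainder:
  3k^2 + 3k + 45 = (3k^2 - 12k + 51) + (15k - 6)
  3k^2 - 12k + 51 = ((1/5)k - 18/25)(15k - 6) + (1167/25)
  15k - 6 = ((125/389)k - 50/389)(1167/25) + (0)
The last nonzero remainder is the constant 1167/25, so the polynomials are coprime and gcd = 1.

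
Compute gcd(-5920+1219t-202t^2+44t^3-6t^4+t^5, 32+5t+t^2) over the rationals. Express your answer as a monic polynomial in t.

32+5t+t^2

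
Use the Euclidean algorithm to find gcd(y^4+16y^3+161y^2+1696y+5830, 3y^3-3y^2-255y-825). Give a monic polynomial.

y+5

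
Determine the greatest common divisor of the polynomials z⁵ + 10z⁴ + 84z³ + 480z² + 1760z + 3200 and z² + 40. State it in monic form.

z² + 40

Repeated division with remainder:
  z⁵ + 10z⁴ + 84z³ + 480z² + 1760z + 3200 = (z³ + 10z² + 44z + 80)(z² + 40) + (0)
The last nonzero remainder z² + 40 is already monic.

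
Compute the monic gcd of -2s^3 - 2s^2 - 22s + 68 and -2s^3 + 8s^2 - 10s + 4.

s - 2

Apply the Euclidean algorithm:
  -2s^3 - 2s^2 - 22s + 68 = (-2s^3 + 8s^2 - 10s + 4) + (-10s^2 - 12s + 64)
  -2s^3 + 8s^2 - 10s + 4 = ((1/5)s - 26/25)(-10s^2 - 12s + 64) + (-(882/25)s + 1764/25)
  -10s^2 - 12s + 64 = ((125/441)s + 400/441)(-(882/25)s + 1764/25) + (0)
Last nonzero remainder: -(882/25)s + 1764/25. Dividing through by -882/25 gives the monic gcd s - 2.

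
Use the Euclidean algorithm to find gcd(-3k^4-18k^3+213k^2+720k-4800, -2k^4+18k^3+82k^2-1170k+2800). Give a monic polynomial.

k^3-2k^2-55k+200

By polynomial division,
  -3k^4-18k^3+213k^2+720k-4800 = (3/2)(-2k^4+18k^3+82k^2-1170k+2800) + (-45k^3+90k^2+2475k-9000)
  -2k^4+18k^3+82k^2-1170k+2800 = ((2/45)k-14/45)(-45k^3+90k^2+2475k-9000) + (0)
Last nonzero remainder: -45k^3+90k^2+2475k-9000. Dividing through by -45 gives the monic gcd k^3-2k^2-55k+200.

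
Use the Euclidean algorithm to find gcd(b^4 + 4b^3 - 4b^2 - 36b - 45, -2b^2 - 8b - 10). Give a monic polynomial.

b^2 + 4b + 5

Apply the Euclidean algorithm:
  b^4 + 4b^3 - 4b^2 - 36b - 45 = (-(1/2)b^2 + 9/2)(-2b^2 - 8b - 10) + (0)
Last nonzero remainder: -2b^2 - 8b - 10. Dividing through by -2 gives the monic gcd b^2 + 4b + 5.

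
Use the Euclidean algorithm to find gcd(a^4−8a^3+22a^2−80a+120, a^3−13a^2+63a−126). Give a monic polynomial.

Repeated division with remainder:
  a^4−8a^3+22a^2−80a+120 = (a+5)(a^3−13a^2+63a−126) + (24a^2−269a+750)
  a^3−13a^2+63a−126 = ((1/24)a−43/576)(24a^2−269a+750) + ((6721/576)a−6721/96)
  24a^2−269a+750 = ((13824/6721)a−72000/6721)((6721/576)a−6721/96) + (0)
Last nonzero remainder: (6721/576)a−6721/96. Dividing through by 6721/576 gives the monic gcd a−6.

a−6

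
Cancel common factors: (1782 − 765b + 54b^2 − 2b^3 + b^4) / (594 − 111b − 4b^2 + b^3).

Repeated division with remainder:
  b^4 − 2b^3 + 54b^2 − 765b + 1782 = (b + 2)(b^3 − 4b^2 − 111b + 594) + (173b^2 − 1137b + 594)
  b^3 − 4b^2 − 111b + 594 = ((1/173)b + 445/29929)(173b^2 − 1137b + 594) + (−(2918916/29929)b + 17513496/29929)
  173b^2 − 1137b + 594 = (−(5177717/2918916)b + 29929/29484)(−(2918916/29929)b + 17513496/29929) + (0)
Last nonzero remainder: −(2918916/29929)b + 17513496/29929. Dividing through by −2918916/29929 gives the monic gcd b − 6.
Cancel b − 6 from numerator and denominator to get the reduced form.

(−297 + 78b + 4b^2 + b^3)/(−99 + 2b + b^2)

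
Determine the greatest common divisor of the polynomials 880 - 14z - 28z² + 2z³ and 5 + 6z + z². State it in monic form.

By polynomial division,
  2z³ - 28z² - 14z + 880 = (2z - 40)(z² + 6z + 5) + (216z + 1080)
  z² + 6z + 5 = ((1/216)z + 1/216)(216z + 1080) + (0)
Last nonzero remainder: 216z + 1080. Dividing through by 216 gives the monic gcd z + 5.

5 + z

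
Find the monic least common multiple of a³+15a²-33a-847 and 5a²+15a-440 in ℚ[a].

Repeated division with remainder:
  a³+15a²-33a-847 = ((1/5)a+12/5)(5a²+15a-440) + (19a+209)
  5a²+15a-440 = ((5/19)a-40/19)(19a+209) + (0)
Last nonzero remainder: 19a+209. Dividing through by 19 gives the monic gcd a+11.
Then lcm(f, g) = f·g / gcd(f, g); expanding and making the result monic gives the answer.

a⁴+7a³-153a²-583a+6776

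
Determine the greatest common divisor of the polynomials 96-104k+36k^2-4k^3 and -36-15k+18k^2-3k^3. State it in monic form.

Euclidean algorithm in ℚ[k]:
  -4k^3+36k^2-104k+96 = (4/3)(-3k^3+18k^2-15k-36) + (12k^2-84k+144)
  -3k^3+18k^2-15k-36 = (-(1/4)k-1/4)(12k^2-84k+144) + (0)
Last nonzero remainder: 12k^2-84k+144. Dividing through by 12 gives the monic gcd k^2-7k+12.

12-7k+k^2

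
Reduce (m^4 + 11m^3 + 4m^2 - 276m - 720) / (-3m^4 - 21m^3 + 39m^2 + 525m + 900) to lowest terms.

(-m^2 - 12m - 36)/(3m^2 + 24m + 45)

By polynomial division,
  m^4 + 11m^3 + 4m^2 - 276m - 720 = (-1/3)(-3m^4 - 21m^3 + 39m^2 + 525m + 900) + (4m^3 + 17m^2 - 101m - 420)
  -3m^4 - 21m^3 + 39m^2 + 525m + 900 = (-(3/4)m - 33/16)(4m^3 + 17m^2 - 101m - 420) + (-(27/16)m^2 + (27/16)m + 135/4)
  4m^3 + 17m^2 - 101m - 420 = (-(64/27)m - 112/9)(-(27/16)m^2 + (27/16)m + 135/4) + (0)
Last nonzero remainder: -(27/16)m^2 + (27/16)m + 135/4. Dividing through by -27/16 gives the monic gcd m^2 - m - 20.
Cancel m^2 - m - 20 from numerator and denominator to get the reduced form.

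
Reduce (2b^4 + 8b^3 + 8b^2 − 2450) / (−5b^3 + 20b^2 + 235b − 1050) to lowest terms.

Apply the Euclidean algorithm:
  2b^4 + 8b^3 + 8b^2 − 2450 = (−(2/5)b − 16/5)(−5b^3 + 20b^2 + 235b − 1050) + (166b^2 + 332b − 5810)
  −5b^3 + 20b^2 + 235b − 1050 = (−(5/166)b + 15/83)(166b^2 + 332b − 5810) + (0)
Last nonzero remainder: 166b^2 + 332b − 5810. Dividing through by 166 gives the monic gcd b^2 + 2b − 35.
Cancel b^2 + 2b − 35 from numerator and denominator to get the reduced form.

(−2b^2 − 4b − 70)/(5b − 30)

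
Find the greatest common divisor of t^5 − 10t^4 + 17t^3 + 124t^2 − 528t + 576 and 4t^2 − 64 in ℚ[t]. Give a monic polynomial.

t^2 − 16

Apply the Euclidean algorithm:
  t^5 − 10t^4 + 17t^3 + 124t^2 − 528t + 576 = ((1/4)t^3 − (5/2)t^2 + (33/4)t − 9)(4t^2 − 64) + (0)
Last nonzero remainder: 4t^2 − 64. Dividing through by 4 gives the monic gcd t^2 − 16.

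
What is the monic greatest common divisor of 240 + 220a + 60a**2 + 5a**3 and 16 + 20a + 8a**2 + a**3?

Apply the Euclidean algorithm:
  5a**3 + 60a**2 + 220a + 240 = (5)(a**3 + 8a**2 + 20a + 16) + (20a**2 + 120a + 160)
  a**3 + 8a**2 + 20a + 16 = ((1/20)a + 1/10)(20a**2 + 120a + 160) + (0)
Last nonzero remainder: 20a**2 + 120a + 160. Dividing through by 20 gives the monic gcd a**2 + 6a + 8.

8 + 6a + a**2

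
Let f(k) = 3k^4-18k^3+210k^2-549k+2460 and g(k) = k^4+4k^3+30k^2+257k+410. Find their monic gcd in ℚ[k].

k^2-3k+41

Euclidean algorithm in ℚ[k]:
  3k^4-18k^3+210k^2-549k+2460 = (3)(k^4+4k^3+30k^2+257k+410) + (-30k^3+120k^2-1320k+1230)
  k^4+4k^3+30k^2+257k+410 = (-(1/30)k-4/15)(-30k^3+120k^2-1320k+1230) + (18k^2-54k+738)
  -30k^3+120k^2-1320k+1230 = (-(5/3)k+5/3)(18k^2-54k+738) + (0)
Last nonzero remainder: 18k^2-54k+738. Dividing through by 18 gives the monic gcd k^2-3k+41.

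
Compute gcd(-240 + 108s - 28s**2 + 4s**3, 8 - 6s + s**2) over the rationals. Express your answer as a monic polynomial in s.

-4 + s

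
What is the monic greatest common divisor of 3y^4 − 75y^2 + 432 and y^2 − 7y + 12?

y^2 − 7y + 12

By polynomial division,
  3y^4 − 75y^2 + 432 = (3y^2 + 21y + 36)(y^2 − 7y + 12) + (0)
The last nonzero remainder y^2 − 7y + 12 is already monic.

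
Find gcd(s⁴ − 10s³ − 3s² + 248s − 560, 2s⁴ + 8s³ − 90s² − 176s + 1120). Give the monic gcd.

By polynomial division,
  s⁴ − 10s³ − 3s² + 248s − 560 = (1/2)(2s⁴ + 8s³ − 90s² − 176s + 1120) + (−14s³ + 42s² + 336s − 1120)
  2s⁴ + 8s³ − 90s² − 176s + 1120 = (−(1/7)s − 1)(−14s³ + 42s² + 336s − 1120) + (0)
Last nonzero remainder: −14s³ + 42s² + 336s − 1120. Dividing through by −14 gives the monic gcd s³ − 3s² − 24s + 80.

s³ − 3s² − 24s + 80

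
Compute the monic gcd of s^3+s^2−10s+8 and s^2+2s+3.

Apply the Euclidean algorithm:
  s^3+s^2−10s+8 = (s−1)(s^2+2s+3) + (−11s+11)
  s^2+2s+3 = (−(1/11)s−3/11)(−11s+11) + (6)
  −11s+11 = (−(11/6)s+11/6)(6) + (0)
The last nonzero remainder is the constant 6, so the polynomials are coprime and gcd = 1.

1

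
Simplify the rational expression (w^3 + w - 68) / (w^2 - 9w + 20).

(w^2 + 4w + 17)/(w - 5)

By polynomial division,
  w^3 + w - 68 = (w + 9)(w^2 - 9w + 20) + (62w - 248)
  w^2 - 9w + 20 = ((1/62)w - 5/62)(62w - 248) + (0)
Last nonzero remainder: 62w - 248. Dividing through by 62 gives the monic gcd w - 4.
Cancel w - 4 from numerator and denominator to get the reduced form.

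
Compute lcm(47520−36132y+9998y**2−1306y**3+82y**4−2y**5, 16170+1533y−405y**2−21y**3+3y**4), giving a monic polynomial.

By polynomial division,
  −2y**5+82y**4−1306y**3+9998y**2−36132y+47520 = (−(2/3)y+68/3)(3y**4−21y**3−405y**2+1533y+16170) + (−1100y**3+20200y**2−60100y−319000)
  3y**4−21y**3−405y**2+1533y+16170 = (−(3/1100)y−15/484)(−1100y**3+20200y**2−60100y−319000) + ((6912/121)y**2−(145152/121)y+69120/11)
  −1100y**3+20200y**2−60100y−319000 = (−(33275/1728)y−87725/1728)((6912/121)y**2−(145152/121)y+69120/11) + (0)
Last nonzero remainder: (6912/121)y**2−(145152/121)y+69120/11. Dividing through by 6912/121 gives the monic gcd y**2−21y+110.
Then lcm(f, g) = f·g / gcd(f, g); expanding and making the result monic gives the answer.

−1164240+552594y−15787y**2−19923y**3+2134y**4+128y**5−27y**6+y**7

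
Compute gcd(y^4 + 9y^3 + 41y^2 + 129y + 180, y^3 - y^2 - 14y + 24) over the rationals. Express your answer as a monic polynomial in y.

y + 4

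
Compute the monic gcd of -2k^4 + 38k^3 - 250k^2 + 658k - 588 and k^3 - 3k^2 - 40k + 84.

Euclidean algorithm in ℚ[k]:
  -2k^4 + 38k^3 - 250k^2 + 658k - 588 = (-2k + 32)(k^3 - 3k^2 - 40k + 84) + (-234k^2 + 2106k - 3276)
  k^3 - 3k^2 - 40k + 84 = (-(1/234)k - 1/39)(-234k^2 + 2106k - 3276) + (0)
Last nonzero remainder: -234k^2 + 2106k - 3276. Dividing through by -234 gives the monic gcd k^2 - 9k + 14.

k^2 - 9k + 14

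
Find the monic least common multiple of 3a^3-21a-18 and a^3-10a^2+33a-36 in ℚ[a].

a^5-7a^4+5a^3+43a^2-42a-72

Repeated division with remainder:
  3a^3-21a-18 = (3)(a^3-10a^2+33a-36) + (30a^2-120a+90)
  a^3-10a^2+33a-36 = ((1/30)a-1/5)(30a^2-120a+90) + (6a-18)
  30a^2-120a+90 = (5a-5)(6a-18) + (0)
Last nonzero remainder: 6a-18. Dividing through by 6 gives the monic gcd a-3.
Then lcm(f, g) = f·g / gcd(f, g); expanding and making the result monic gives the answer.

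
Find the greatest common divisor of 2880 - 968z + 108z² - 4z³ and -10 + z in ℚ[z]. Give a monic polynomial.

-10 + z

Apply the Euclidean algorithm:
  -4z³ + 108z² - 968z + 2880 = (-4z² + 68z - 288)(z - 10) + (0)
The last nonzero remainder z - 10 is already monic.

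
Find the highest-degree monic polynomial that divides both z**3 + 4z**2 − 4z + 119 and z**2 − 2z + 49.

1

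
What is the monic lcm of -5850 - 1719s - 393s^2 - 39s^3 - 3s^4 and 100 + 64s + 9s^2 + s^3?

3900 + 3096s + 835s^2 + 157s^3 + 15s^4 + s^5

By polynomial division,
  -3s^4 - 39s^3 - 393s^2 - 1719s - 5850 = (-3s - 12)(s^3 + 9s^2 + 64s + 100) + (-93s^2 - 651s - 4650)
  s^3 + 9s^2 + 64s + 100 = (-(1/93)s - 2/93)(-93s^2 - 651s - 4650) + (0)
Last nonzero remainder: -93s^2 - 651s - 4650. Dividing through by -93 gives the monic gcd s^2 + 7s + 50.
Then lcm(f, g) = f·g / gcd(f, g); expanding and making the result monic gives the answer.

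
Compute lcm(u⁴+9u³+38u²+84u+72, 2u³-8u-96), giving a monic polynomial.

u⁵+5u⁴+2u³-68u²-264u-288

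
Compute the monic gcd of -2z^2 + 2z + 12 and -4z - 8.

Euclidean algorithm in ℚ[z]:
  -2z^2 + 2z + 12 = ((1/2)z - 3/2)(-4z - 8) + (0)
Last nonzero remainder: -4z - 8. Dividing through by -4 gives the monic gcd z + 2.

z + 2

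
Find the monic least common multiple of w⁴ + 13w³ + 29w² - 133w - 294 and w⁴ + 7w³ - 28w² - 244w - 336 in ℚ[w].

By polynomial division,
  w⁴ + 13w³ + 29w² - 133w - 294 = (w⁴ + 7w³ - 28w² - 244w - 336) + (6w³ + 57w² + 111w + 42)
  w⁴ + 7w³ - 28w² - 244w - 336 = ((1/6)w - 5/12)(6w³ + 57w² + 111w + 42) + (-(91/4)w² - (819/4)w - 637/2)
  6w³ + 57w² + 111w + 42 = (-(24/91)w - 12/91)(-(91/4)w² - (819/4)w - 637/2) + (0)
Last nonzero remainder: -(91/4)w² - (819/4)w - 637/2. Dividing through by -91/4 gives the monic gcd w² + 9w + 14.
Then lcm(f, g) = f·g / gcd(f, g); expanding and making the result monic gives the answer.

w⁶ + 11w⁵ - 21w⁴ - 503w³ - 724w² + 3780w + 7056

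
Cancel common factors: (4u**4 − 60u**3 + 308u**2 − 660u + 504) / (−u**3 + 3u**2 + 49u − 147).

Repeated division with remainder:
  4u**4 − 60u**3 + 308u**2 − 660u + 504 = (−4u + 48)(−u**3 + 3u**2 + 49u − 147) + (360u**2 − 3600u + 7560)
  −u**3 + 3u**2 + 49u − 147 = (−(1/360)u − 7/360)(360u**2 − 3600u + 7560) + (0)
Last nonzero remainder: 360u**2 − 3600u + 7560. Dividing through by 360 gives the monic gcd u**2 − 10u + 21.
Cancel u**2 − 10u + 21 from numerator and denominator to get the reduced form.

(−4u**2 + 20u − 24)/(u + 7)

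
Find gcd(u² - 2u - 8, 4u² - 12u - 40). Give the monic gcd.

By polynomial division,
  u² - 2u - 8 = (1/4)(4u² - 12u - 40) + (u + 2)
  4u² - 12u - 40 = (4u - 20)(u + 2) + (0)
The last nonzero remainder u + 2 is already monic.

u + 2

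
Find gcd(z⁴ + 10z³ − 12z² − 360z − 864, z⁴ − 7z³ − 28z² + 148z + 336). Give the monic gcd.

z² − 2z − 24

Repeated division with remainder:
  z⁴ + 10z³ − 12z² − 360z − 864 = (z⁴ − 7z³ − 28z² + 148z + 336) + (17z³ + 16z² − 508z − 1200)
  z⁴ − 7z³ − 28z² + 148z + 336 = ((1/17)z − 135/289)(17z³ + 16z² − 508z − 1200) + ((2704/289)z² − (5408/289)z − 64896/289)
  17z³ + 16z² − 508z − 1200 = ((4913/2704)z + 7225/1352)((2704/289)z² − (5408/289)z − 64896/289) + (0)
Last nonzero remainder: (2704/289)z² − (5408/289)z − 64896/289. Dividing through by 2704/289 gives the monic gcd z² − 2z − 24.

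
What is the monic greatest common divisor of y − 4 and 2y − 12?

1

Repeated division with remainder:
  y − 4 = (1/2)(2y − 12) + (2)
  2y − 12 = (y − 6)(2) + (0)
The last nonzero remainder is the constant 2, so the polynomials are coprime and gcd = 1.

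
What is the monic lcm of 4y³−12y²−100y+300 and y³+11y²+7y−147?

y⁵+11y⁴−18y³−422y²−175y+3675

Euclidean algorithm in ℚ[y]:
  4y³−12y²−100y+300 = (4)(y³+11y²+7y−147) + (−56y²−128y+888)
  y³+11y²+7y−147 = (−(1/56)y−61/392)(−56y²−128y+888) + ((144/49)y−432/49)
  −56y²−128y+888 = (−(343/18)y−1813/18)((144/49)y−432/49) + (0)
Last nonzero remainder: (144/49)y−432/49. Dividing through by 144/49 gives the monic gcd y−3.
Then lcm(f, g) = f·g / gcd(f, g); expanding and making the result monic gives the answer.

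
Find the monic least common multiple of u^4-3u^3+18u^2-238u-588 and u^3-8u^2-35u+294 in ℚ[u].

u^6-4u^5-21u^4-130u^3-1106u^2+10584u+24696

Repeated division with remainder:
  u^4-3u^3+18u^2-238u-588 = (u+5)(u^3-8u^2-35u+294) + (93u^2-357u-2058)
  u^3-8u^2-35u+294 = ((1/93)u-43/961)(93u^2-357u-2058) + (-(27720/961)u+194040/961)
  93u^2-357u-2058 = (-(29791/9240)u-6727/660)(-(27720/961)u+194040/961) + (0)
Last nonzero remainder: -(27720/961)u+194040/961. Dividing through by -27720/961 gives the monic gcd u-7.
Then lcm(f, g) = f·g / gcd(f, g); expanding and making the result monic gives the answer.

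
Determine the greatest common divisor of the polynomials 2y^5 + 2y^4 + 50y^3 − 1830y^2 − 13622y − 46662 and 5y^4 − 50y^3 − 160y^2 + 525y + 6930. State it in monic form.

y^3 − 4y^2 − 56y − 231

By polynomial division,
  2y^5 + 2y^4 + 50y^3 − 1830y^2 − 13622y − 46662 = ((2/5)y + 22/5)(5y^4 − 50y^3 − 160y^2 + 525y + 6930) + (334y^3 − 1336y^2 − 18704y − 77154)
  5y^4 − 50y^3 − 160y^2 + 525y + 6930 = ((5/334)y − 15/167)(334y^3 − 1336y^2 − 18704y − 77154) + (0)
Last nonzero remainder: 334y^3 − 1336y^2 − 18704y − 77154. Dividing through by 334 gives the monic gcd y^3 − 4y^2 − 56y − 231.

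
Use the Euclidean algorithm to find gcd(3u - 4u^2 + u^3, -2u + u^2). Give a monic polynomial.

u

Repeated division with remainder:
  u^3 - 4u^2 + 3u = (u - 2)(u^2 - 2u) + (-u)
  u^2 - 2u = (-u + 2)(-u) + (0)
Last nonzero remainder: -u. Dividing through by -1 gives the monic gcd u.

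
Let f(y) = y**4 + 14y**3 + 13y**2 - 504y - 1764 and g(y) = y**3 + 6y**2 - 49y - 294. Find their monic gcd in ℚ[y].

Repeated division with remainder:
  y**4 + 14y**3 + 13y**2 - 504y - 1764 = (y + 8)(y**3 + 6y**2 - 49y - 294) + (14y**2 + 182y + 588)
  y**3 + 6y**2 - 49y - 294 = ((1/14)y - 1/2)(14y**2 + 182y + 588) + (0)
Last nonzero remainder: 14y**2 + 182y + 588. Dividing through by 14 gives the monic gcd y**2 + 13y + 42.

y**2 + 13y + 42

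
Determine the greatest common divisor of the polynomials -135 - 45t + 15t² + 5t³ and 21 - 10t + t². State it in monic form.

Apply the Euclidean algorithm:
  5t³ + 15t² - 45t - 135 = (5t + 65)(t² - 10t + 21) + (500t - 1500)
  t² - 10t + 21 = ((1/500)t - 7/500)(500t - 1500) + (0)
Last nonzero remainder: 500t - 1500. Dividing through by 500 gives the monic gcd t - 3.

-3 + t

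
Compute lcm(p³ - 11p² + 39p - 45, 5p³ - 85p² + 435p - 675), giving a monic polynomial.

By polynomial division,
  p³ - 11p² + 39p - 45 = (1/5)(5p³ - 85p² + 435p - 675) + (6p² - 48p + 90)
  5p³ - 85p² + 435p - 675 = ((5/6)p - 15/2)(6p² - 48p + 90) + (0)
Last nonzero remainder: 6p² - 48p + 90. Dividing through by 6 gives the monic gcd p² - 8p + 15.
Then lcm(f, g) = f·g / gcd(f, g); expanding and making the result monic gives the answer.

p⁴ - 20p³ + 138p² - 396p + 405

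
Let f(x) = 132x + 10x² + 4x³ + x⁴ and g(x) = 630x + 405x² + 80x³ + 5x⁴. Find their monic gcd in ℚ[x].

Euclidean algorithm in ℚ[x]:
  x⁴ + 4x³ + 10x² + 132x = (1/5)(5x⁴ + 80x³ + 405x² + 630x) + (-12x³ - 71x² + 6x)
  5x⁴ + 80x³ + 405x² + 630x = (-(5/12)x - 605/144)(-12x³ - 71x² + 6x) + ((15725/144)x² + (15725/24)x)
  -12x³ - 71x² + 6x = (-(1728/15725)x + 144/15725)((15725/144)x² + (15725/24)x) + (0)
Last nonzero remainder: (15725/144)x² + (15725/24)x. Dividing through by 15725/144 gives the monic gcd x² + 6x.

6x + x²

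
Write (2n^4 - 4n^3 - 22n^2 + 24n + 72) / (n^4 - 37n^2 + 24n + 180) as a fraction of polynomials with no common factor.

Apply the Euclidean algorithm:
  2n^4 - 4n^3 - 22n^2 + 24n + 72 = (2)(n^4 - 37n^2 + 24n + 180) + (-4n^3 + 52n^2 - 24n - 288)
  n^4 - 37n^2 + 24n + 180 = (-(1/4)n - 13/4)(-4n^3 + 52n^2 - 24n - 288) + (126n^2 - 126n - 756)
  -4n^3 + 52n^2 - 24n - 288 = (-(2/63)n + 8/21)(126n^2 - 126n - 756) + (0)
Last nonzero remainder: 126n^2 - 126n - 756. Dividing through by 126 gives the monic gcd n^2 - n - 6.
Cancel n^2 - n - 6 from numerator and denominator to get the reduced form.

(2n^2 - 2n - 12)/(n^2 + n - 30)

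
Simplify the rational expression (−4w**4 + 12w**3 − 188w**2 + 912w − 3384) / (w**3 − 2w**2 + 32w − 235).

By polynomial division,
  −4w**4 + 12w**3 − 188w**2 + 912w − 3384 = (−4w + 4)(w**3 − 2w**2 + 32w − 235) + (−52w**2 − 156w − 2444)
  w**3 − 2w**2 + 32w − 235 = (−(1/52)w + 5/52)(−52w**2 − 156w − 2444) + (0)
Last nonzero remainder: −52w**2 − 156w − 2444. Dividing through by −52 gives the monic gcd w**2 + 3w + 47.
Cancel w**2 + 3w + 47 from numerator and denominator to get the reduced form.

(−4w**2 + 24w − 72)/(w − 5)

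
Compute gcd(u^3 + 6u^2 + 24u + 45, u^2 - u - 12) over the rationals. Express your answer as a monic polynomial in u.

Repeated division with remainder:
  u^3 + 6u^2 + 24u + 45 = (u + 7)(u^2 - u - 12) + (43u + 129)
  u^2 - u - 12 = ((1/43)u - 4/43)(43u + 129) + (0)
Last nonzero remainder: 43u + 129. Dividing through by 43 gives the monic gcd u + 3.

u + 3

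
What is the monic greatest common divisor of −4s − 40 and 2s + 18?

Euclidean algorithm in ℚ[s]:
  −4s − 40 = (−2)(2s + 18) + (−4)
  2s + 18 = (−(1/2)s − 9/2)(−4) + (0)
The last nonzero remainder is the constant −4, so the polynomials are coprime and gcd = 1.

1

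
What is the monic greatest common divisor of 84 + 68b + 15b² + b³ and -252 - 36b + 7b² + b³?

42 + 13b + b²

Apply the Euclidean algorithm:
  b³ + 15b² + 68b + 84 = (b³ + 7b² - 36b - 252) + (8b² + 104b + 336)
  b³ + 7b² - 36b - 252 = ((1/8)b - 3/4)(8b² + 104b + 336) + (0)
Last nonzero remainder: 8b² + 104b + 336. Dividing through by 8 gives the monic gcd b² + 13b + 42.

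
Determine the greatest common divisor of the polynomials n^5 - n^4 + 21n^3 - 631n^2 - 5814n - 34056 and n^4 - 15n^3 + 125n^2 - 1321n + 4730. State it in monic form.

n^3 - 10n^2 + 75n - 946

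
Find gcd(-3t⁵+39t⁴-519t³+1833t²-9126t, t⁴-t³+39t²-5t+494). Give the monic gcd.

Repeated division with remainder:
  -3t⁵+39t⁴-519t³+1833t²-9126t = (-3t+36)(t⁴-t³+39t²-5t+494) + (-366t³+414t²-7464t-17784)
  t⁴-t³+39t²-5t+494 = (-(1/366)t-4/11163)(-366t³+414t²-7464t-17784) + ((69787/3721)t²-(209361/3721)t+1814462/3721)
  -366t³+414t²-7464t-17784 = (-(1361886/69787)t-133956/3673)((69787/3721)t²-(209361/3721)t+1814462/3721) + (0)
Last nonzero remainder: (69787/3721)t²-(209361/3721)t+1814462/3721. Dividing through by 69787/3721 gives the monic gcd t²-3t+26.

t²-3t+26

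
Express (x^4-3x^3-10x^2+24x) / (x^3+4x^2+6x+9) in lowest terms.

(x^3-6x^2+8x)/(x^2+x+3)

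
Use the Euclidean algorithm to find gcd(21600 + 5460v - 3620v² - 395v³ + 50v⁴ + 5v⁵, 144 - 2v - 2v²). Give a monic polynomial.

-72 + v + v²

Repeated division with remainder:
  5v⁵ + 50v⁴ - 395v³ - 3620v² + 5460v + 21600 = (-(5/2)v³ - (45/2)v² + 40v + 150)(-2v² - 2v + 144) + (0)
Last nonzero remainder: -2v² - 2v + 144. Dividing through by -2 gives the monic gcd v² + v - 72.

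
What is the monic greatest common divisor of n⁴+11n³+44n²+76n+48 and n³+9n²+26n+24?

Euclidean algorithm in ℚ[n]:
  n⁴+11n³+44n²+76n+48 = (n+2)(n³+9n²+26n+24) + (0)
The last nonzero remainder n³+9n²+26n+24 is already monic.

n³+9n²+26n+24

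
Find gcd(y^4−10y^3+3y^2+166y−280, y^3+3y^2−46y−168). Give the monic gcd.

Apply the Euclidean algorithm:
  y^4−10y^3+3y^2+166y−280 = (y−13)(y^3+3y^2−46y−168) + (88y^2−264y−2464)
  y^3+3y^2−46y−168 = ((1/88)y+3/44)(88y^2−264y−2464) + (0)
Last nonzero remainder: 88y^2−264y−2464. Dividing through by 88 gives the monic gcd y^2−3y−28.

y^2−3y−28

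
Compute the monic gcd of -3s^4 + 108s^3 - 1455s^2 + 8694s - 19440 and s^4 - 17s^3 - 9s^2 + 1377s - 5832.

Repeated division with remainder:
  -3s^4 + 108s^3 - 1455s^2 + 8694s - 19440 = (-3)(s^4 - 17s^3 - 9s^2 + 1377s - 5832) + (57s^3 - 1482s^2 + 12825s - 36936)
  s^4 - 17s^3 - 9s^2 + 1377s - 5832 = ((1/57)s + 3/19)(57s^3 - 1482s^2 + 12825s - 36936) + (0)
Last nonzero remainder: 57s^3 - 1482s^2 + 12825s - 36936. Dividing through by 57 gives the monic gcd s^3 - 26s^2 + 225s - 648.

s^3 - 26s^2 + 225s - 648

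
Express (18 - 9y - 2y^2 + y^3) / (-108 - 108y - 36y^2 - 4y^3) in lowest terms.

Repeated division with remainder:
  y^3 - 2y^2 - 9y + 18 = (-1/4)(-4y^3 - 36y^2 - 108y - 108) + (-11y^2 - 36y - 9)
  -4y^3 - 36y^2 - 108y - 108 = ((4/11)y + 252/121)(-11y^2 - 36y - 9) + (-(3600/121)y - 10800/121)
  -11y^2 - 36y - 9 = ((1331/3600)y + 121/1200)(-(3600/121)y - 10800/121) + (0)
Last nonzero remainder: -(3600/121)y - 10800/121. Dividing through by -3600/121 gives the monic gcd y + 3.
Cancel y + 3 from numerator and denominator to get the reduced form.

(-6 + 5y - y^2)/(36 + 24y + 4y^2)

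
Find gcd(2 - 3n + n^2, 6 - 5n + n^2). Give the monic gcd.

Apply the Euclidean algorithm:
  n^2 - 3n + 2 = (n^2 - 5n + 6) + (2n - 4)
  n^2 - 5n + 6 = ((1/2)n - 3/2)(2n - 4) + (0)
Last nonzero remainder: 2n - 4. Dividing through by 2 gives the monic gcd n - 2.

-2 + n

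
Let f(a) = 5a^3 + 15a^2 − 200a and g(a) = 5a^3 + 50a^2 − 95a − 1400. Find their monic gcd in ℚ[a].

a^2 + 3a − 40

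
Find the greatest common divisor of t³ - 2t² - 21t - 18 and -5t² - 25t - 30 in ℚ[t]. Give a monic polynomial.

Euclidean algorithm in ℚ[t]:
  t³ - 2t² - 21t - 18 = (-(1/5)t + 7/5)(-5t² - 25t - 30) + (8t + 24)
  -5t² - 25t - 30 = (-(5/8)t - 5/4)(8t + 24) + (0)
Last nonzero remainder: 8t + 24. Dividing through by 8 gives the monic gcd t + 3.

t + 3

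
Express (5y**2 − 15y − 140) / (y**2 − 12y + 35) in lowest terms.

Apply the Euclidean algorithm:
  5y**2 − 15y − 140 = (5)(y**2 − 12y + 35) + (45y − 315)
  y**2 − 12y + 35 = ((1/45)y − 1/9)(45y − 315) + (0)
Last nonzero remainder: 45y − 315. Dividing through by 45 gives the monic gcd y − 7.
Cancel y − 7 from numerator and denominator to get the reduced form.

(5y + 20)/(y − 5)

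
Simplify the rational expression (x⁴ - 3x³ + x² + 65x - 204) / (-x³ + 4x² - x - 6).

(-x³ - x - 68)/(x² - x - 2)

By polynomial division,
  x⁴ - 3x³ + x² + 65x - 204 = (-x - 1)(-x³ + 4x² - x - 6) + (4x² + 58x - 210)
  -x³ + 4x² - x - 6 = (-(1/4)x + 37/8)(4x² + 58x - 210) + (-(1287/4)x + 3861/4)
  4x² + 58x - 210 = (-(16/1287)x - 280/1287)(-(1287/4)x + 3861/4) + (0)
Last nonzero remainder: -(1287/4)x + 3861/4. Dividing through by -1287/4 gives the monic gcd x - 3.
Cancel x - 3 from numerator and denominator to get the reduced form.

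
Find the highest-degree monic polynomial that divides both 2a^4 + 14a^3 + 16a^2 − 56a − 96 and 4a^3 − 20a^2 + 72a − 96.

a − 2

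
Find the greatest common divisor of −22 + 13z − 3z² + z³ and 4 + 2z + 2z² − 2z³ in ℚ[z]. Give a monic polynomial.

−2 + z

Euclidean algorithm in ℚ[z]:
  z³ − 3z² + 13z − 22 = (−1/2)(−2z³ + 2z² + 2z + 4) + (−2z² + 14z − 20)
  −2z³ + 2z² + 2z + 4 = (z + 6)(−2z² + 14z − 20) + (−62z + 124)
  −2z² + 14z − 20 = ((1/31)z − 5/31)(−62z + 124) + (0)
Last nonzero remainder: −62z + 124. Dividing through by −62 gives the monic gcd z − 2.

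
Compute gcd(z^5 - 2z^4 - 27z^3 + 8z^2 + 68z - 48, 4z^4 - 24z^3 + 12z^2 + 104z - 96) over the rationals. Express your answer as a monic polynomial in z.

z^2 + z - 2

Euclidean algorithm in ℚ[z]:
  z^5 - 2z^4 - 27z^3 + 8z^2 + 68z - 48 = ((1/4)z + 1)(4z^4 - 24z^3 + 12z^2 + 104z - 96) + (-6z^3 - 30z^2 - 12z + 48)
  4z^4 - 24z^3 + 12z^2 + 104z - 96 = (-(2/3)z + 22/3)(-6z^3 - 30z^2 - 12z + 48) + (224z^2 + 224z - 448)
  -6z^3 - 30z^2 - 12z + 48 = (-(3/112)z - 3/28)(224z^2 + 224z - 448) + (0)
Last nonzero remainder: 224z^2 + 224z - 448. Dividing through by 224 gives the monic gcd z^2 + z - 2.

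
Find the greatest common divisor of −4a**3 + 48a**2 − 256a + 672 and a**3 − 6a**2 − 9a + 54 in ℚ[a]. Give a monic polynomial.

Apply the Euclidean algorithm:
  −4a**3 + 48a**2 − 256a + 672 = (−4)(a**3 − 6a**2 − 9a + 54) + (24a**2 − 292a + 888)
  a**3 − 6a**2 − 9a + 54 = ((1/24)a + 37/144)(24a**2 − 292a + 888) + ((1045/36)a − 1045/6)
  24a**2 − 292a + 888 = ((864/1045)a − 5328/1045)((1045/36)a − 1045/6) + (0)
Last nonzero remainder: (1045/36)a − 1045/6. Dividing through by 1045/36 gives the monic gcd a − 6.

a − 6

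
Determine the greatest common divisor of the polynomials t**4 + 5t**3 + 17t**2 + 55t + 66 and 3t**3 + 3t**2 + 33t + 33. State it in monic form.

t**2 + 11

Euclidean algorithm in ℚ[t]:
  t**4 + 5t**3 + 17t**2 + 55t + 66 = ((1/3)t + 4/3)(3t**3 + 3t**2 + 33t + 33) + (2t**2 + 22)
  3t**3 + 3t**2 + 33t + 33 = ((3/2)t + 3/2)(2t**2 + 22) + (0)
Last nonzero remainder: 2t**2 + 22. Dividing through by 2 gives the monic gcd t**2 + 11.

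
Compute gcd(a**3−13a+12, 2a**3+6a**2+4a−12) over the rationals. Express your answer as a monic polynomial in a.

By polynomial division,
  a**3−13a+12 = (1/2)(2a**3+6a**2+4a−12) + (−3a**2−15a+18)
  2a**3+6a**2+4a−12 = (−(2/3)a+4/3)(−3a**2−15a+18) + (36a−36)
  −3a**2−15a+18 = (−(1/12)a−1/2)(36a−36) + (0)
Last nonzero remainder: 36a−36. Dividing through by 36 gives the monic gcd a−1.

a−1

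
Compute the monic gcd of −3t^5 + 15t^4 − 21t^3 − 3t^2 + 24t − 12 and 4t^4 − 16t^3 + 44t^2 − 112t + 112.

t^2 − 4t + 4

By polynomial division,
  −3t^5 + 15t^4 − 21t^3 − 3t^2 + 24t − 12 = (−(3/4)t + 3/4)(4t^4 − 16t^3 + 44t^2 − 112t + 112) + (24t^3 − 120t^2 + 192t − 96)
  4t^4 − 16t^3 + 44t^2 − 112t + 112 = ((1/6)t + 1/6)(24t^3 − 120t^2 + 192t − 96) + (32t^2 − 128t + 128)
  24t^3 − 120t^2 + 192t − 96 = ((3/4)t − 3/4)(32t^2 − 128t + 128) + (0)
Last nonzero remainder: 32t^2 − 128t + 128. Dividing through by 32 gives the monic gcd t^2 − 4t + 4.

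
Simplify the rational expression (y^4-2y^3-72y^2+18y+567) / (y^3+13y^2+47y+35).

Euclidean algorithm in ℚ[y]:
  y^4-2y^3-72y^2+18y+567 = (y-15)(y^3+13y^2+47y+35) + (76y^2+688y+1092)
  y^3+13y^2+47y+35 = ((1/76)y+75/1444)(76y^2+688y+1092) + (-(1120/361)y-7840/361)
  76y^2+688y+1092 = (-(6859/280)y-14079/280)(-(1120/361)y-7840/361) + (0)
Last nonzero remainder: -(1120/361)y-7840/361. Dividing through by -1120/361 gives the monic gcd y+7.
Cancel y+7 from numerator and denominator to get the reduced form.

(y^3-9y^2-9y+81)/(y^2+6y+5)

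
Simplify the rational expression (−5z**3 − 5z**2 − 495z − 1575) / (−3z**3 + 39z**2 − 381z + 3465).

(5z + 15)/(3z − 33)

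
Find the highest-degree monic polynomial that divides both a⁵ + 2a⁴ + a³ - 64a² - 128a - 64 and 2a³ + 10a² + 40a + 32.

a³ + 5a² + 20a + 16

Euclidean algorithm in ℚ[a]:
  a⁵ + 2a⁴ + a³ - 64a² - 128a - 64 = ((1/2)a² - (3/2)a - 2)(2a³ + 10a² + 40a + 32) + (0)
Last nonzero remainder: 2a³ + 10a² + 40a + 32. Dividing through by 2 gives the monic gcd a³ + 5a² + 20a + 16.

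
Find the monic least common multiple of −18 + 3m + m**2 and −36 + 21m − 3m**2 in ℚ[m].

72 − 30m − m**2 + m**3

Euclidean algorithm in ℚ[m]:
  m**2 + 3m − 18 = (−1/3)(−3m**2 + 21m − 36) + (10m − 30)
  −3m**2 + 21m − 36 = (−(3/10)m + 6/5)(10m − 30) + (0)
Last nonzero remainder: 10m − 30. Dividing through by 10 gives the monic gcd m − 3.
Then lcm(f, g) = f·g / gcd(f, g); expanding and making the result monic gives the answer.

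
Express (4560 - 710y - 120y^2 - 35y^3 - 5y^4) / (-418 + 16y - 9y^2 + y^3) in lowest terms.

Euclidean algorithm in ℚ[y]:
  -5y^4 - 35y^3 - 120y^2 - 710y + 4560 = (-5y - 80)(y^3 - 9y^2 + 16y - 418) + (-760y^2 - 1520y - 28880)
  y^3 - 9y^2 + 16y - 418 = (-(1/760)y + 11/760)(-760y^2 - 1520y - 28880) + (0)
Last nonzero remainder: -760y^2 - 1520y - 28880. Dividing through by -760 gives the monic gcd y^2 + 2y + 38.
Cancel y^2 + 2y + 38 from numerator and denominator to get the reduced form.

(120 - 25y - 5y^2)/(-11 + y)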